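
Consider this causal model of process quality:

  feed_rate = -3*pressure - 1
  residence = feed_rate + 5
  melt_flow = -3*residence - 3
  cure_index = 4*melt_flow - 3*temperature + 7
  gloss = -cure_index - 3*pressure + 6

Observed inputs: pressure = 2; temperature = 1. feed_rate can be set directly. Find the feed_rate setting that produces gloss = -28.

feed_rate = -8

Intervening on feed_rate fixes its value directly, overriding its dependence on pressure.
Substituting into the melt_flow equation gives melt_flow = -3*feed_rate - 18.
Substituting into the cure_index equation gives cure_index = -12*feed_rate - 68.
This gives gloss = 12*feed_rate + 68.
Solve 12*feed_rate + 68 = -28: feed_rate = (-28 - 68) / 12 = -8.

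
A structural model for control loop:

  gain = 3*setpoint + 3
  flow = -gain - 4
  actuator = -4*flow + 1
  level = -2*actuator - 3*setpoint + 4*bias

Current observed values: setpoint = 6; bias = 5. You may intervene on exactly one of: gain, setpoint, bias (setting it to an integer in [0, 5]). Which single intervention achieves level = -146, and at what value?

set setpoint = 4

Intervening on gain: level = -8*gain - 32. Reaching -146 requires gain = 57/4, not an integer.
Intervening on setpoint: with other inputs at their observed values, level = -27*setpoint - 38. Solving for -146 gives setpoint = 4, within [0, 5].
Intervening on bias: level = 4*bias - 220. Reaching -146 requires bias = 37/2, not an integer.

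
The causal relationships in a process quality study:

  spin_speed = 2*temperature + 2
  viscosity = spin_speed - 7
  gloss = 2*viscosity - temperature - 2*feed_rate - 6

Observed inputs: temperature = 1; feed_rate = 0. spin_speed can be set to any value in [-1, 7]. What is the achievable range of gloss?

-23 to -7

Intervening on spin_speed fixes its value directly, overriding its dependence on temperature.
Substituting into the gloss equation gives gloss = 2*spin_speed - 21.
Linear in spin_speed, so extremes are at the endpoints: spin_speed = -1 gives gloss = -23; spin_speed = 7 gives gloss = -7.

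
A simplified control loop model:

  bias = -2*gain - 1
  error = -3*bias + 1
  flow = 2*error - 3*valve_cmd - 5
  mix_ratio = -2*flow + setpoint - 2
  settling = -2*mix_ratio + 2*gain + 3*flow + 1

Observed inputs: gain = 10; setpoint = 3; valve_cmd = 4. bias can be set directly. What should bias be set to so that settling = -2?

bias = -2

Intervening on bias fixes its value directly, overriding its dependence on gain.
Substituting into the flow equation gives flow = -6*bias - 15.
Substituting into the mix_ratio equation gives mix_ratio = 12*bias + 31.
This gives settling = -42*bias - 86.
Solve -42*bias - 86 = -2: bias = (-2 + 86) / -42 = -2.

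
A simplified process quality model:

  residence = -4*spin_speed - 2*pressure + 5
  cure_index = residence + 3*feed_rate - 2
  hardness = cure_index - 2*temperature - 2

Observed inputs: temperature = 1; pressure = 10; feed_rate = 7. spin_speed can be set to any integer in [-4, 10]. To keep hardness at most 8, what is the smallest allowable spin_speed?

Substituting into the residence equation gives residence = -4*spin_speed - 15.
So cure_index = -4*spin_speed + 4.
So hardness = -4*spin_speed.
Require -4*spin_speed ≤ 8, so spin_speed ≥ -2.
The smallest integer in [-4, 10] satisfying this is -2.

spin_speed = -2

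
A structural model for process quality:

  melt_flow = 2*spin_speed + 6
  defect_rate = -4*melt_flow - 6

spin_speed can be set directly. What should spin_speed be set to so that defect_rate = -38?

Substituting into the defect_rate equation gives defect_rate = -8*spin_speed - 30.
Solve -8*spin_speed - 30 = -38: spin_speed = (-38 + 30) / -8 = 1.

spin_speed = 1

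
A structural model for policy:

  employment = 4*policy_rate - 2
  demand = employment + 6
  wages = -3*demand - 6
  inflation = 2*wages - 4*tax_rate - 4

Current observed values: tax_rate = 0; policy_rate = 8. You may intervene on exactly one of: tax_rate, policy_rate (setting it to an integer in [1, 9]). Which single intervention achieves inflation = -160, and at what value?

Intervening on tax_rate: inflation = -4*tax_rate - 232. Reaching -160 requires tax_rate = -18, outside [1, 9].
Intervening on policy_rate: with other inputs at their observed values, inflation = -24*policy_rate - 40. Solving for -160 gives policy_rate = 5, within [1, 9].

set policy_rate = 5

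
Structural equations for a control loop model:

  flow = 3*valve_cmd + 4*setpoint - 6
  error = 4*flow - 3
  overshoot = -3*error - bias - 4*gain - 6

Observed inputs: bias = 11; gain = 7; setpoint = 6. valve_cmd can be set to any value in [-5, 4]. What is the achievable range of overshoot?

-396 to -72

Substituting into the flow equation gives flow = 3*valve_cmd + 18.
Substituting into the error equation gives error = 12*valve_cmd + 69.
overshoot becomes -36*valve_cmd - 252.
Linear in valve_cmd, so extremes are at the endpoints: valve_cmd = -5 gives overshoot = -72; valve_cmd = 4 gives overshoot = -396.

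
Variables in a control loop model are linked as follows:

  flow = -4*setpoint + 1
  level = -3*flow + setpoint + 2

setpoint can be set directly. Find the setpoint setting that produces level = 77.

Substituting into the level equation gives level = 13*setpoint - 1.
Solve 13*setpoint - 1 = 77: setpoint = (77 + 1) / 13 = 6.

setpoint = 6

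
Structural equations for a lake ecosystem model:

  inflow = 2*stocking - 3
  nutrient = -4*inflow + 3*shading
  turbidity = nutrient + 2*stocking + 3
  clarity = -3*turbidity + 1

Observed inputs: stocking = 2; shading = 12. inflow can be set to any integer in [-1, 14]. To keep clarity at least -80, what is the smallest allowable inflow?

Intervening on inflow fixes its value directly, overriding its dependence on stocking.
Substituting into the nutrient equation gives nutrient = -4*inflow + 36.
Substituting into the turbidity equation gives turbidity = -4*inflow + 43.
Substituting into the clarity equation gives clarity = 12*inflow - 128.
Require 12*inflow - 128 ≥ -80, so inflow ≥ 4.
The smallest integer in [-1, 14] satisfying this is 4.

inflow = 4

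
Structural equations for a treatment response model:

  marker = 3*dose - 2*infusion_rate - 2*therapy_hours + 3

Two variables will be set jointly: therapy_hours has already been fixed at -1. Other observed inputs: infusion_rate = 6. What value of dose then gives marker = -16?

dose = -3

With therapy_hours held at -1:
Substituting into the marker equation gives marker = 3*dose - 7.
Solve 3*dose - 7 = -16: dose = (-16 + 7) / 3 = -3.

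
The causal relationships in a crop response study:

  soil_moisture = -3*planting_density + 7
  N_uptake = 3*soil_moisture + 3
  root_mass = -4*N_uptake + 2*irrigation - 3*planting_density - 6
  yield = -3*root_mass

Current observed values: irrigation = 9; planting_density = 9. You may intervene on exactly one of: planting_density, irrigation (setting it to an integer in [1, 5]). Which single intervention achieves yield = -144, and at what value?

Intervening on planting_density: with other inputs at their observed values, yield = -99*planting_density + 252. Solving for -144 gives planting_density = 4, within [1, 5].
Intervening on irrigation: yield = -6*irrigation - 585. Reaching -144 requires irrigation = -147/2, not an integer.

set planting_density = 4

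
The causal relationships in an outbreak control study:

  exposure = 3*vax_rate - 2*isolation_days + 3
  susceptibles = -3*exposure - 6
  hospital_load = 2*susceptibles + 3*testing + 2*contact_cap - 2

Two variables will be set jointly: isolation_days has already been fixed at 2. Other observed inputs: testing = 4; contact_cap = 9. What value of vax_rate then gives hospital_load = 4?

vax_rate = 1

With isolation_days held at 2:
Substituting into the exposure equation gives exposure = 3*vax_rate - 1.
Substituting into the susceptibles equation gives susceptibles = -9*vax_rate - 3.
Substituting into the hospital_load equation gives hospital_load = -18*vax_rate + 22.
Solve -18*vax_rate + 22 = 4: vax_rate = (4 - 22) / -18 = 1.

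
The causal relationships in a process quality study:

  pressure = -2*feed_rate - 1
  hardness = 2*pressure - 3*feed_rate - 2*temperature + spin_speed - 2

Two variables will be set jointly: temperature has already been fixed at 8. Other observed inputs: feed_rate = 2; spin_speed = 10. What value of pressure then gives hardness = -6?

pressure = 4

With temperature held at 8:
Intervening on pressure fixes its value directly, overriding its dependence on feed_rate.
Substituting into the hardness equation gives hardness = 2*pressure - 14.
Solve 2*pressure - 14 = -6: pressure = (-6 + 14) / 2 = 4.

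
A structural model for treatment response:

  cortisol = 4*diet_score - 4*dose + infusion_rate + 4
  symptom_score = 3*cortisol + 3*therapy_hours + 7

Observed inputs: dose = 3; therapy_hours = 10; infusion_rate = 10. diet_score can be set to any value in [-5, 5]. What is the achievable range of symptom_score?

-17 to 103

Substituting into the cortisol equation gives cortisol = 4*diet_score + 2.
symptom_score becomes 12*diet_score + 43.
Linear in diet_score, so extremes are at the endpoints: diet_score = -5 gives symptom_score = -17; diet_score = 5 gives symptom_score = 103.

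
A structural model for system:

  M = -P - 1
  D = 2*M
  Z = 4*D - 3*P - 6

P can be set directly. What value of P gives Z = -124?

P = 10

Substituting into the D equation gives D = -2*P - 2.
Z becomes -11*P - 14.
Solve -11*P - 14 = -124: P = (-124 + 14) / -11 = 10.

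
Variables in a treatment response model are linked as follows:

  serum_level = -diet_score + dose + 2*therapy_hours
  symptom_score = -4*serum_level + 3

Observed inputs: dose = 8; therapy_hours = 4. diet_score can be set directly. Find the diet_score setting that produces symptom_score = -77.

diet_score = -4

Substituting into the serum_level equation gives serum_level = -diet_score + 16.
Substituting into the symptom_score equation gives symptom_score = 4*diet_score - 61.
Solve 4*diet_score - 61 = -77: diet_score = (-77 + 61) / 4 = -4.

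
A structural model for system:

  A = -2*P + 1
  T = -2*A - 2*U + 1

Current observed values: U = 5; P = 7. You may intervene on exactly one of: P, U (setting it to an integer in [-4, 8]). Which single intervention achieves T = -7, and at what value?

Intervening on P: with other inputs at their observed values, T = 4*P - 11. Solving for -7 gives P = 1, within [-4, 8].
Intervening on U: T = -2*U + 27. Reaching -7 requires U = 17, outside [-4, 8].

set P = 1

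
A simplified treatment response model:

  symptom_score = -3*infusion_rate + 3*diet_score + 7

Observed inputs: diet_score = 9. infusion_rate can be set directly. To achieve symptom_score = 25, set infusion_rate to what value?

infusion_rate = 3

Substituting into the symptom_score equation gives symptom_score = -3*infusion_rate + 34.
Solve -3*infusion_rate + 34 = 25: infusion_rate = (25 - 34) / -3 = 3.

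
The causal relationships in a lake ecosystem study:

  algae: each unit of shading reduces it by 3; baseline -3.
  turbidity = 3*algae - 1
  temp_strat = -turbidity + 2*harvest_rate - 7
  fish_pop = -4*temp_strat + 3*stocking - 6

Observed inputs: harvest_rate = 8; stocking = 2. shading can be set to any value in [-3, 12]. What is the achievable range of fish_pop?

Substituting into the turbidity equation gives turbidity = -9*shading - 10.
This gives temp_strat = 9*shading + 19.
fish_pop becomes -36*shading - 76.
Linear in shading, so extremes are at the endpoints: shading = -3 gives fish_pop = 32; shading = 12 gives fish_pop = -508.

-508 to 32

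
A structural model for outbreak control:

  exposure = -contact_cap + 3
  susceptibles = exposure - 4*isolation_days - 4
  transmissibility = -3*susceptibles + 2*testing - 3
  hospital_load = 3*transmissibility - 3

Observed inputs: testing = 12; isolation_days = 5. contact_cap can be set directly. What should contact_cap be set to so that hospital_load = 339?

Substituting into the susceptibles equation gives susceptibles = -contact_cap - 21.
transmissibility becomes 3*contact_cap + 84.
hospital_load becomes 9*contact_cap + 249.
Solve 9*contact_cap + 249 = 339: contact_cap = (339 - 249) / 9 = 10.

contact_cap = 10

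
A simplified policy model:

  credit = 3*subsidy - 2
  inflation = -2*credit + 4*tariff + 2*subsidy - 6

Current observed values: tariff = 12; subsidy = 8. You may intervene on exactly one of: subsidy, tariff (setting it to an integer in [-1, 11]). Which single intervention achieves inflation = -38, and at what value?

set tariff = -1

Intervening on subsidy: inflation = -4*subsidy + 46. Reaching -38 requires subsidy = 21, outside [-1, 11].
Intervening on tariff: with other inputs at their observed values, inflation = 4*tariff - 34. Solving for -38 gives tariff = -1, within [-1, 11].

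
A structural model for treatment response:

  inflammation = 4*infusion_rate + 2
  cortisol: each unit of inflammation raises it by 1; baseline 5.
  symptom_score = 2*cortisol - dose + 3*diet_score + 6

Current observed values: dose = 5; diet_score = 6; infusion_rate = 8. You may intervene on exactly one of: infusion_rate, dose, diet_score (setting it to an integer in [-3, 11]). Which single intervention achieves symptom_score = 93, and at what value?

Intervening on infusion_rate: symptom_score = 8*infusion_rate + 33. Reaching 93 requires infusion_rate = 15/2, not an integer.
Intervening on dose: with other inputs at their observed values, symptom_score = -dose + 102. Solving for 93 gives dose = 9, within [-3, 11].
Intervening on diet_score: symptom_score = 3*diet_score + 79. Reaching 93 requires diet_score = 14/3, not an integer.

set dose = 9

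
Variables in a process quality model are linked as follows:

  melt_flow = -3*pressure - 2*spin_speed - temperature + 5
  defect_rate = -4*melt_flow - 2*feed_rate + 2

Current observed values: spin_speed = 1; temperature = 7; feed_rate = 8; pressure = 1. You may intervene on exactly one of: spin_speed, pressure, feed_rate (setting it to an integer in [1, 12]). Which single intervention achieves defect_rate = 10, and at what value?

Intervening on spin_speed: defect_rate = 8*spin_speed + 6. Reaching 10 requires spin_speed = 1/2, not an integer.
Intervening on pressure: defect_rate = 12*pressure + 2. Reaching 10 requires pressure = 2/3, not an integer.
Intervening on feed_rate: with other inputs at their observed values, defect_rate = -2*feed_rate + 30. Solving for 10 gives feed_rate = 10, within [1, 12].

set feed_rate = 10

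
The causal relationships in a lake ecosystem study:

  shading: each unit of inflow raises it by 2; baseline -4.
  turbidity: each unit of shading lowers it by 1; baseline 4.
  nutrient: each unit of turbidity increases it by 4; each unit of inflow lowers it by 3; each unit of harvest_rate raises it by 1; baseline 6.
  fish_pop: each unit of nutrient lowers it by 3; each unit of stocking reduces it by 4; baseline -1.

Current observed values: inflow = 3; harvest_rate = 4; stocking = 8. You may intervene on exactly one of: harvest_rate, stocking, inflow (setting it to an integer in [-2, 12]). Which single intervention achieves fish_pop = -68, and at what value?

set stocking = 10

Intervening on harvest_rate: fish_pop = -3*harvest_rate - 48. Reaching -68 requires harvest_rate = 20/3, not an integer.
Intervening on stocking: with other inputs at their observed values, fish_pop = -4*stocking - 28. Solving for -68 gives stocking = 10, within [-2, 12].
Intervening on inflow: fish_pop = 33*inflow - 159. Reaching -68 requires inflow = 91/33, not an integer.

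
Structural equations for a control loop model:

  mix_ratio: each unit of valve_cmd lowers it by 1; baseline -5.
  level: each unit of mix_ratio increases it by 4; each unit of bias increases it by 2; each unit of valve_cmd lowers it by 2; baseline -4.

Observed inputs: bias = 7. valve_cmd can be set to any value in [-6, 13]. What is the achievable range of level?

Substituting into the level equation gives level = -6*valve_cmd - 10.
Linear in valve_cmd, so extremes are at the endpoints: valve_cmd = -6 gives level = 26; valve_cmd = 13 gives level = -88.

-88 to 26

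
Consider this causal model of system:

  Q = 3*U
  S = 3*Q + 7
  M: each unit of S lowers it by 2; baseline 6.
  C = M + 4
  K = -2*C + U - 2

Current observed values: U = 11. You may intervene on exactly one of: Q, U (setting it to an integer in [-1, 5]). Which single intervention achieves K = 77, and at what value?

set Q = 5

Intervening on Q: with other inputs at their observed values, K = 12*Q + 17. Solving for 77 gives Q = 5, within [-1, 5].
Intervening on U: K = 37*U + 6. Reaching 77 requires U = 71/37, not an integer.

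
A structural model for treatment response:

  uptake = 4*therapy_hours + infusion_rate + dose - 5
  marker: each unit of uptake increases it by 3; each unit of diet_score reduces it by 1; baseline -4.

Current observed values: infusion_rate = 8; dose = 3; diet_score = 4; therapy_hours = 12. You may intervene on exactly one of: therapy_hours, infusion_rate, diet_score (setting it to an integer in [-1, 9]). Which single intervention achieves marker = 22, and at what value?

Intervening on therapy_hours: with other inputs at their observed values, marker = 12*therapy_hours + 10. Solving for 22 gives therapy_hours = 1, within [-1, 9].
Intervening on infusion_rate: marker = 3*infusion_rate + 130. Reaching 22 requires infusion_rate = -36, outside [-1, 9].
Intervening on diet_score: marker = -diet_score + 158. Reaching 22 requires diet_score = 136, outside [-1, 9].

set therapy_hours = 1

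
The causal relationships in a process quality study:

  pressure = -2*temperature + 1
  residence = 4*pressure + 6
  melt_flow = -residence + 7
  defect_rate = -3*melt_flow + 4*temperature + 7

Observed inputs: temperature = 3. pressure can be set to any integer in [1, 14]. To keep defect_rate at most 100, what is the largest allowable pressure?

pressure = 7

Intervening on pressure fixes its value directly, overriding its dependence on temperature.
Substituting into the melt_flow equation gives melt_flow = -4*pressure + 1.
defect_rate becomes 12*pressure + 16.
Require 12*pressure + 16 ≤ 100, so pressure ≤ 7.
The largest integer in [1, 14] satisfying this is 7.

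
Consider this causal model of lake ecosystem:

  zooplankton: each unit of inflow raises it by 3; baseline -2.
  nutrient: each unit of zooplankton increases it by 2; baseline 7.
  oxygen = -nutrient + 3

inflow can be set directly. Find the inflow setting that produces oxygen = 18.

inflow = -3

Substituting into the nutrient equation gives nutrient = 6*inflow + 3.
oxygen becomes -6*inflow.
Solve -6*inflow = 18: inflow = 18 / -6 = -3.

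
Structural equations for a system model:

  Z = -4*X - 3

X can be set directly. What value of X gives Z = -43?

Solve -4*X - 3 = -43: X = (-43 + 3) / -4 = 10.

X = 10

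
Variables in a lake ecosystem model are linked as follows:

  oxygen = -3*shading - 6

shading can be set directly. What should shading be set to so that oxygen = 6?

shading = -4

Solve -3*shading - 6 = 6: shading = (6 + 6) / -3 = -4.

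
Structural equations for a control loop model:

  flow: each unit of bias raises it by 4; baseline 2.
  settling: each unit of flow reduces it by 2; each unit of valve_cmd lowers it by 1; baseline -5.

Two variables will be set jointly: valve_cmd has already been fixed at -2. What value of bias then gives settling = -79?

bias = 9

With valve_cmd held at -2:
Substituting into the settling equation gives settling = -8*bias - 7.
Solve -8*bias - 7 = -79: bias = (-79 + 7) / -8 = 9.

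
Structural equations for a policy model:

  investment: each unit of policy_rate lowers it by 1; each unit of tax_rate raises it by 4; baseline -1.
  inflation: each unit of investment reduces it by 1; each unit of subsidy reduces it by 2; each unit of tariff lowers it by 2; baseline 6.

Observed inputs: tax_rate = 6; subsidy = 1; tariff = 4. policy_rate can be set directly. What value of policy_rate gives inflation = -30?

policy_rate = -3

Substituting into the investment equation gives investment = -policy_rate + 23.
inflation becomes policy_rate - 27.
Solve policy_rate - 27 = -30: policy_rate = (-30 + 27) / 1 = -3.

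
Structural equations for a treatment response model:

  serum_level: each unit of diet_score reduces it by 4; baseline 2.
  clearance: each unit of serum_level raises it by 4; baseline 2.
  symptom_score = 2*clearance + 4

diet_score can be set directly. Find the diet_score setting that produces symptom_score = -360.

Substituting into the clearance equation gives clearance = -16*diet_score + 10.
Substituting into the symptom_score equation gives symptom_score = -32*diet_score + 24.
Solve -32*diet_score + 24 = -360: diet_score = (-360 - 24) / -32 = 12.

diet_score = 12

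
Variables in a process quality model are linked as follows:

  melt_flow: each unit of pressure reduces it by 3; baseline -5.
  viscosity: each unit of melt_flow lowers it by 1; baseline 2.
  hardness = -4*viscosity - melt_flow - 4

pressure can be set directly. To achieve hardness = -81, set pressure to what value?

pressure = 6

Substituting into the viscosity equation gives viscosity = 3*pressure + 7.
Substituting into the hardness equation gives hardness = -9*pressure - 27.
Solve -9*pressure - 27 = -81: pressure = (-81 + 27) / -9 = 6.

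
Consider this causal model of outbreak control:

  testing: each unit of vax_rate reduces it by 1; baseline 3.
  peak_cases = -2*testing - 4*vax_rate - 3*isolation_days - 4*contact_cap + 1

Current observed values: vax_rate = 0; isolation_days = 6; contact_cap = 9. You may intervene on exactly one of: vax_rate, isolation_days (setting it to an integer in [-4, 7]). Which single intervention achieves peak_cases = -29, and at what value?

set isolation_days = -4

Intervening on vax_rate: peak_cases = -2*vax_rate - 59. Reaching -29 requires vax_rate = -15, outside [-4, 7].
Intervening on isolation_days: with other inputs at their observed values, peak_cases = -3*isolation_days - 41. Solving for -29 gives isolation_days = -4, within [-4, 7].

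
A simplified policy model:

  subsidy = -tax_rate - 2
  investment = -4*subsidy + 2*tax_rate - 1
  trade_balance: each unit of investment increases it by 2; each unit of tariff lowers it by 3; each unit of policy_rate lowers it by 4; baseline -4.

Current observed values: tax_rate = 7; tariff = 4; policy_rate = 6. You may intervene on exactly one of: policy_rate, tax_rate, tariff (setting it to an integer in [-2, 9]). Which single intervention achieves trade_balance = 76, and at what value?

set tariff = -2

Intervening on policy_rate: trade_balance = -4*policy_rate + 82. Reaching 76 requires policy_rate = 3/2, not an integer.
Intervening on tax_rate: trade_balance = 12*tax_rate - 26. Reaching 76 requires tax_rate = 17/2, not an integer.
Intervening on tariff: with other inputs at their observed values, trade_balance = -3*tariff + 70. Solving for 76 gives tariff = -2, within [-2, 9].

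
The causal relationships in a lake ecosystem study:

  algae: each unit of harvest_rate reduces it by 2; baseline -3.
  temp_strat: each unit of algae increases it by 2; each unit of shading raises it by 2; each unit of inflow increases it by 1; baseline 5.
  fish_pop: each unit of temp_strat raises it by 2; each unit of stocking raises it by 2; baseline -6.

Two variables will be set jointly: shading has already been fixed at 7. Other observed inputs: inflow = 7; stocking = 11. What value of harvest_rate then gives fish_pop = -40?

harvest_rate = 12

With shading held at 7:
Substituting into the temp_strat equation gives temp_strat = -4*harvest_rate + 20.
Substituting into the fish_pop equation gives fish_pop = -8*harvest_rate + 56.
Solve -8*harvest_rate + 56 = -40: harvest_rate = (-40 - 56) / -8 = 12.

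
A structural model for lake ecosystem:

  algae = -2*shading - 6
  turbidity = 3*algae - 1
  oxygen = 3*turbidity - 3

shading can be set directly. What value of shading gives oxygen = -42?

shading = -1

Substituting into the turbidity equation gives turbidity = -6*shading - 19.
So oxygen = -18*shading - 60.
Solve -18*shading - 60 = -42: shading = (-42 + 60) / -18 = -1.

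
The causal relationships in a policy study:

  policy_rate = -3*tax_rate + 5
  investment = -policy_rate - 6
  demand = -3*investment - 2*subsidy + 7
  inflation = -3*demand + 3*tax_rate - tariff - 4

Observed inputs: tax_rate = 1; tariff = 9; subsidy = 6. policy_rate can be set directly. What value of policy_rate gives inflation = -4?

Intervening on policy_rate fixes its value directly, overriding its dependence on tax_rate.
Substituting into the demand equation gives demand = 3*policy_rate + 13.
Substituting into the inflation equation gives inflation = -9*policy_rate - 49.
Solve -9*policy_rate - 49 = -4: policy_rate = (-4 + 49) / -9 = -5.

policy_rate = -5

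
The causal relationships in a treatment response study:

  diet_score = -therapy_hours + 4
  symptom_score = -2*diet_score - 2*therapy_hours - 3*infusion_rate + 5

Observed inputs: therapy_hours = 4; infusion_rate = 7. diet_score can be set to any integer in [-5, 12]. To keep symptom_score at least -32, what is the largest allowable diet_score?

diet_score = 4

Intervening on diet_score fixes its value directly, overriding its dependence on therapy_hours.
Substituting into the symptom_score equation gives symptom_score = -2*diet_score - 24.
Require -2*diet_score - 24 ≥ -32, so diet_score ≤ 4.
The largest integer in [-5, 12] satisfying this is 4.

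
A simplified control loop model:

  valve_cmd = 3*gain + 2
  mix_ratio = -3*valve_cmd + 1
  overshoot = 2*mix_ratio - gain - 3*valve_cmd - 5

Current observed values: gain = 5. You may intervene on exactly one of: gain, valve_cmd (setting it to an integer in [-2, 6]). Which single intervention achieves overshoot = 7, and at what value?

set gain = -1

Intervening on gain: with other inputs at their observed values, overshoot = -28*gain - 21. Solving for 7 gives gain = -1, within [-2, 6].
Intervening on valve_cmd: overshoot = -9*valve_cmd - 8. Reaching 7 requires valve_cmd = -5/3, not an integer.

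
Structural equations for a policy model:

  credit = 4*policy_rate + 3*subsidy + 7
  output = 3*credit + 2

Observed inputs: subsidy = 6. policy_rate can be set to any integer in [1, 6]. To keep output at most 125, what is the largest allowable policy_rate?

policy_rate = 4

Substituting into the credit equation gives credit = 4*policy_rate + 25.
So output = 12*policy_rate + 77.
Require 12*policy_rate + 77 ≤ 125, so policy_rate ≤ 4.
The largest integer in [1, 6] satisfying this is 4.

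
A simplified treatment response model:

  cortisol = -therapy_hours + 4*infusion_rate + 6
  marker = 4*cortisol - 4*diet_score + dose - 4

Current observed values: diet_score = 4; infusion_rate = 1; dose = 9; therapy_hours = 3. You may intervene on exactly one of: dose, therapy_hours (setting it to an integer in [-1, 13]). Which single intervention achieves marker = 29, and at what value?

set therapy_hours = 0

Intervening on dose: marker = dose + 8. Reaching 29 requires dose = 21, outside [-1, 13].
Intervening on therapy_hours: with other inputs at their observed values, marker = -4*therapy_hours + 29. Solving for 29 gives therapy_hours = 0, within [-1, 13].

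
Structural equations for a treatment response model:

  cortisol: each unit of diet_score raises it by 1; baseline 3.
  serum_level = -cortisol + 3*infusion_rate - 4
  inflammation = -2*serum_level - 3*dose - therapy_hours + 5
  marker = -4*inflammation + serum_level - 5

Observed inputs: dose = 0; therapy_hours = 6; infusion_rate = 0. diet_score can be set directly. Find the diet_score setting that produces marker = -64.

diet_score = 0

Substituting into the serum_level equation gives serum_level = -diet_score - 7.
Substituting into the inflammation equation gives inflammation = 2*diet_score + 13.
Substituting into the marker equation gives marker = -9*diet_score - 64.
Solve -9*diet_score - 64 = -64: diet_score = (-64 + 64) / -9 = 0.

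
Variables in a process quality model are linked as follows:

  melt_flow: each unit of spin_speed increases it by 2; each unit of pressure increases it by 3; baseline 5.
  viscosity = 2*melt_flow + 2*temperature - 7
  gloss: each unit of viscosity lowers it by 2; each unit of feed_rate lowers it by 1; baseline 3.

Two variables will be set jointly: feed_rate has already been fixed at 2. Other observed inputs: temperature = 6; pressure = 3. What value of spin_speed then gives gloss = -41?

With feed_rate held at 2:
Substituting into the melt_flow equation gives melt_flow = 2*spin_speed + 14.
Substituting into the viscosity equation gives viscosity = 4*spin_speed + 33.
So gloss = -8*spin_speed - 65.
Solve -8*spin_speed - 65 = -41: spin_speed = (-41 + 65) / -8 = -3.

spin_speed = -3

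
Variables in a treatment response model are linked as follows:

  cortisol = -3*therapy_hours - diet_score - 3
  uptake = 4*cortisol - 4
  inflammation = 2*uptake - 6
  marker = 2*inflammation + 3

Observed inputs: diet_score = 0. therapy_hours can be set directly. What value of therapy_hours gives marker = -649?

Substituting into the cortisol equation gives cortisol = -3*therapy_hours - 3.
Substituting into the uptake equation gives uptake = -12*therapy_hours - 16.
Substituting into the inflammation equation gives inflammation = -24*therapy_hours - 38.
Substituting into the marker equation gives marker = -48*therapy_hours - 73.
Solve -48*therapy_hours - 73 = -649: therapy_hours = (-649 + 73) / -48 = 12.

therapy_hours = 12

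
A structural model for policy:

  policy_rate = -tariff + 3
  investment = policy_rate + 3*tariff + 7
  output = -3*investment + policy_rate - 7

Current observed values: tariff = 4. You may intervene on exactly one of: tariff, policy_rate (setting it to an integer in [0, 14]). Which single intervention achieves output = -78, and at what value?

Intervening on tariff: output = -7*tariff - 34. Reaching -78 requires tariff = 44/7, not an integer.
Intervening on policy_rate: with other inputs at their observed values, output = -2*policy_rate - 64. Solving for -78 gives policy_rate = 7, within [0, 14].

set policy_rate = 7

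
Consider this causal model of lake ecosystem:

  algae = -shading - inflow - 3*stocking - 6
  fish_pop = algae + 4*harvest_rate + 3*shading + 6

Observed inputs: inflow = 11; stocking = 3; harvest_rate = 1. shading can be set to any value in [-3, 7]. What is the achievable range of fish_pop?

Substituting into the algae equation gives algae = -shading - 26.
This gives fish_pop = 2*shading - 16.
Linear in shading, so extremes are at the endpoints: shading = -3 gives fish_pop = -22; shading = 7 gives fish_pop = -2.

-22 to -2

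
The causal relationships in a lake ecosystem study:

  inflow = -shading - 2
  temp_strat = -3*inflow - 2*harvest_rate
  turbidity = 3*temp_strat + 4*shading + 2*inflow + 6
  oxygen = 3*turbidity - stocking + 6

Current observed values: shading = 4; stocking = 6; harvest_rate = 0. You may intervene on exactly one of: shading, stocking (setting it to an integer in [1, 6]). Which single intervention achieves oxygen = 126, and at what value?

set shading = 2

Intervening on shading: with other inputs at their observed values, oxygen = 33*shading + 60. Solving for 126 gives shading = 2, within [1, 6].
Intervening on stocking: oxygen = -stocking + 198. Reaching 126 requires stocking = 72, outside [1, 6].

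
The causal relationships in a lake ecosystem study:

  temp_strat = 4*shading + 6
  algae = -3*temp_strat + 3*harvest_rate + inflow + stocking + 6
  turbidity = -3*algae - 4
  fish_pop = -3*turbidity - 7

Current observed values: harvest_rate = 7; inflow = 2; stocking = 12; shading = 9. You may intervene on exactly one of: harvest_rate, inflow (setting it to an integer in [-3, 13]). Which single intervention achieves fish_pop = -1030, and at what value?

set harvest_rate = -3

Intervening on harvest_rate: with other inputs at their observed values, fish_pop = 27*harvest_rate - 949. Solving for -1030 gives harvest_rate = -3, within [-3, 13].
Intervening on inflow: fish_pop = 9*inflow - 778. Reaching -1030 requires inflow = -28, outside [-3, 13].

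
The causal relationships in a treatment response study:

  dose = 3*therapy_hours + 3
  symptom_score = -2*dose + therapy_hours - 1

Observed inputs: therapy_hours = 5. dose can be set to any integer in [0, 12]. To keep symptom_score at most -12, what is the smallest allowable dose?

Intervening on dose fixes its value directly, overriding its dependence on therapy_hours.
Substituting into the symptom_score equation gives symptom_score = -2*dose + 4.
Require -2*dose + 4 ≤ -12, so dose ≥ 8.
The smallest integer in [0, 12] satisfying this is 8.

dose = 8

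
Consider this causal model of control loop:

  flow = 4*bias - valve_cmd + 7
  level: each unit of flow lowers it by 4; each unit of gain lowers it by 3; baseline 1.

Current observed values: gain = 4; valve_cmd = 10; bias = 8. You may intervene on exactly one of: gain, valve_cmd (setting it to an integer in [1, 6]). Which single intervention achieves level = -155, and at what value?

set valve_cmd = 3

Intervening on gain: level = -3*gain - 115. Reaching -155 requires gain = 40/3, not an integer.
Intervening on valve_cmd: with other inputs at their observed values, level = 4*valve_cmd - 167. Solving for -155 gives valve_cmd = 3, within [1, 6].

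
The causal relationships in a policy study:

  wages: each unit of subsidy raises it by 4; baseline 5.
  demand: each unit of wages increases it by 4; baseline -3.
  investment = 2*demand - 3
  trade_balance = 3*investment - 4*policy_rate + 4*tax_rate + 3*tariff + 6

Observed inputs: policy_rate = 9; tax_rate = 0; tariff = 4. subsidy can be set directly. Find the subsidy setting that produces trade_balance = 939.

subsidy = 9

Substituting into the demand equation gives demand = 16*subsidy + 17.
So investment = 32*subsidy + 31.
Substituting into the trade_balance equation gives trade_balance = 96*subsidy + 75.
Solve 96*subsidy + 75 = 939: subsidy = (939 - 75) / 96 = 9.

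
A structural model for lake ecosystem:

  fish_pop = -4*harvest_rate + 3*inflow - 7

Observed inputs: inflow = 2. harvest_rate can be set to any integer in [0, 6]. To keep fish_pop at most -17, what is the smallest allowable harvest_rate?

Substituting into the fish_pop equation gives fish_pop = -4*harvest_rate - 1.
Require -4*harvest_rate - 1 ≤ -17, so harvest_rate ≥ 4.
The smallest integer in [0, 6] satisfying this is 4.

harvest_rate = 4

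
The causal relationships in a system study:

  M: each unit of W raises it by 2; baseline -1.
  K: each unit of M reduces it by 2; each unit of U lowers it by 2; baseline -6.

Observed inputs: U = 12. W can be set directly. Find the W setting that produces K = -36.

W = 2

Substituting into the K equation gives K = -4*W - 28.
Solve -4*W - 28 = -36: W = (-36 + 28) / -4 = 2.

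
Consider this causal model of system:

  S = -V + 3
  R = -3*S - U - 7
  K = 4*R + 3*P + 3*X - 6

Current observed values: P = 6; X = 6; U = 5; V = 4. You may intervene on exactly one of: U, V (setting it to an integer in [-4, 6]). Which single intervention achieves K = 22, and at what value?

set U = -2

Intervening on U: with other inputs at their observed values, K = -4*U + 14. Solving for 22 gives U = -2, within [-4, 6].
Intervening on V: K = 12*V - 54. Reaching 22 requires V = 19/3, not an integer.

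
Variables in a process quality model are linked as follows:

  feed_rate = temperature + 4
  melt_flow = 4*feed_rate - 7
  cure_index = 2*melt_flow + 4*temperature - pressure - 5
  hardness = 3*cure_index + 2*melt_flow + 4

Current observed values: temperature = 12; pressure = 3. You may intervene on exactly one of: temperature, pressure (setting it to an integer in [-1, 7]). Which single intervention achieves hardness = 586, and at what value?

set pressure = 1

Intervening on temperature: hardness = 44*temperature + 52. Reaching 586 requires temperature = 267/22, not an integer.
Intervening on pressure: with other inputs at their observed values, hardness = -3*pressure + 589. Solving for 586 gives pressure = 1, within [-1, 7].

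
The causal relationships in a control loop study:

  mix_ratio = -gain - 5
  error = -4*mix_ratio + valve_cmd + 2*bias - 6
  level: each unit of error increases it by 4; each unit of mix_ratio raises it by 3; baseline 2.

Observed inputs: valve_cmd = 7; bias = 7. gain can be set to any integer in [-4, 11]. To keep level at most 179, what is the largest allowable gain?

gain = 4

Substituting into the error equation gives error = 4*gain + 35.
level becomes 13*gain + 127.
Require 13*gain + 127 ≤ 179, so gain ≤ 4.
The largest integer in [-4, 11] satisfying this is 4.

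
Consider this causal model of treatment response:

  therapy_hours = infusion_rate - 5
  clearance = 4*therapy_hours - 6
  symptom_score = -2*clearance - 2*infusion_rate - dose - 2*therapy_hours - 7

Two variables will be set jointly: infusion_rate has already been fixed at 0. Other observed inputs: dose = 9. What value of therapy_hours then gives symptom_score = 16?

therapy_hours = -2

With infusion_rate held at 0:
Intervening on therapy_hours fixes its value directly, overriding its dependence on infusion_rate.
Substituting into the symptom_score equation gives symptom_score = -10*therapy_hours - 4.
Solve -10*therapy_hours - 4 = 16: therapy_hours = (16 + 4) / -10 = -2.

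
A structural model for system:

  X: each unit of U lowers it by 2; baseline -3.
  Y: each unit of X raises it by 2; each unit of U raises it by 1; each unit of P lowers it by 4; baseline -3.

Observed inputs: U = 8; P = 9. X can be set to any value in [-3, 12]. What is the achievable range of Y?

Intervening on X fixes its value directly, overriding its dependence on U.
Substituting into the Y equation gives Y = 2*X - 31.
Linear in X, so extremes are at the endpoints: X = -3 gives Y = -37; X = 12 gives Y = -7.

-37 to -7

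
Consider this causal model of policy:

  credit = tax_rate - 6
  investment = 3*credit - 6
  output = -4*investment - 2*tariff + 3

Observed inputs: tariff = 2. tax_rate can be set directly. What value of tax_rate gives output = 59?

Substituting into the investment equation gives investment = 3*tax_rate - 24.
So output = -12*tax_rate + 95.
Solve -12*tax_rate + 95 = 59: tax_rate = (59 - 95) / -12 = 3.

tax_rate = 3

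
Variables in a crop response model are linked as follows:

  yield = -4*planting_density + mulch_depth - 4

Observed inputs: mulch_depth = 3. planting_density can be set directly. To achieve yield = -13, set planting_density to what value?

Substituting into the yield equation gives yield = -4*planting_density - 1.
Solve -4*planting_density - 1 = -13: planting_density = (-13 + 1) / -4 = 3.

planting_density = 3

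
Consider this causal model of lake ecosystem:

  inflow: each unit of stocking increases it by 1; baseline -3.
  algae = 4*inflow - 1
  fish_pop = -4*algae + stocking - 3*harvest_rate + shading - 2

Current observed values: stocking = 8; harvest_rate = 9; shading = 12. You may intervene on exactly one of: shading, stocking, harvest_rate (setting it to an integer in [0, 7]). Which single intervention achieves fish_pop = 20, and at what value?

set stocking = 1

Intervening on shading: fish_pop = shading - 97. Reaching 20 requires shading = 117, outside [0, 7].
Intervening on stocking: with other inputs at their observed values, fish_pop = -15*stocking + 35. Solving for 20 gives stocking = 1, within [0, 7].
Intervening on harvest_rate: fish_pop = -3*harvest_rate - 58. Reaching 20 requires harvest_rate = -26, outside [0, 7].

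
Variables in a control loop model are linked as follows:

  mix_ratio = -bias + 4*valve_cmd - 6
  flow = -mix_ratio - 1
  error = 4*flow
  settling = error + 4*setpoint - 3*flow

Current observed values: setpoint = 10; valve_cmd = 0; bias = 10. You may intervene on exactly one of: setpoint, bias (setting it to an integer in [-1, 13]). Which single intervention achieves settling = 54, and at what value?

set bias = 9

Intervening on setpoint: settling = 4*setpoint + 15. Reaching 54 requires setpoint = 39/4, not an integer.
Intervening on bias: with other inputs at their observed values, settling = bias + 45. Solving for 54 gives bias = 9, within [-1, 13].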